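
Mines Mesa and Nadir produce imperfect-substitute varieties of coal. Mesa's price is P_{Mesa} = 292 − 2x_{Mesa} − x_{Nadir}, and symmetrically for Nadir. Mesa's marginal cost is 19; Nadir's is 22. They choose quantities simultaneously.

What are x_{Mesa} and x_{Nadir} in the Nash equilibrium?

Mine Mesa's profit: π = x_{Mesa}(292 − 2x_{Mesa} − x_{Nadir}) − 19x_{Mesa}.
∂π/∂x_{Mesa} = 273 − 4x_{Mesa} − x_{Nadir} = 0 ⇒ x_{Mesa} = 68.25 − 0.25x_{Nadir}.
Similarly x_{Nadir} = 67.5 − 0.25x_{Mesa}.
Solving the two reaction functions simultaneously: (1 − (−0.25)(−0.25))x_{Mesa} = 68.25 − 0.25·67.5, so 0.9375x_{Mesa} = 51.375 and x_{Mesa} = 54.8.
Then x_{Nadir} = 67.5 − 0.25·54.8 = 53.8.

54.8, 53.8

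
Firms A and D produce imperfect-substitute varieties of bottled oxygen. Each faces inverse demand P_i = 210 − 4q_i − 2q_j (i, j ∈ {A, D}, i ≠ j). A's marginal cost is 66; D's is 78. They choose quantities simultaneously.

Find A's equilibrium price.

125.2

Firm A's profit: π = q_A(210 − 4q_A − 2q_D) − 66q_A.
∂π/∂q_A = 144 − 8q_A − 2q_D = 0 ⇒ q_A = 18 − 0.25q_D.
Similarly q_D = 16.5 − 0.25q_A.
Plugging q_D into A's best response: q_A = 18 − 0.25(16.5 − 0.25q_A) ⇒ 0.9375q_A = 13.875, so q_A = 14.8.
Then q_D = 16.5 − 0.25·14.8 = 12.8.
P_A = 210 − 4·14.8 − 2·12.8 = 125.2.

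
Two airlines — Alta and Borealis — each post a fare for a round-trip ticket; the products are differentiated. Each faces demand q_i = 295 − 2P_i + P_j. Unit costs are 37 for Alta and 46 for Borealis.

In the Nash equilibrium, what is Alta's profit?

15207.68

Alta's profit: π = (P_{Alta} − 37)(295 − 2P_{Alta} + P_{Borealis}).
∂π/∂P_{Alta} = 369 − 4P_{Alta} + P_{Borealis} = 0 ⇒ P_{Alta} = 92.25 + 0.25P_{Borealis}.
Similarly P_{Borealis} = 96.75 + 0.25P_{Alta}.
Solving the two reaction functions simultaneously: (1 − (0.25)(0.25))P_{Alta} = 92.25 + 0.25·96.75, so 0.9375P_{Alta} = 116.4375 and P_{Alta} = 124.2.
Then P_{Borealis} = 96.75 + 0.25·124.2 = 127.8.
q_{Alta} = 295 − 2·124.2 + 127.8 = 174.4.
Profit = (124.2 − 37)·174.4 = 15207.68.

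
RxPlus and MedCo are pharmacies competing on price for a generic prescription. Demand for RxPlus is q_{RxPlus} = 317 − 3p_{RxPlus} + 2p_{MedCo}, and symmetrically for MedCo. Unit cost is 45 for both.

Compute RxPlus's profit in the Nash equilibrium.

RxPlus's profit: π = (p_{RxPlus} − 45)(317 − 3p_{RxPlus} + 2p_{MedCo}).
∂π/∂p_{RxPlus} = 452 − 6p_{RxPlus} + 2p_{MedCo} = 0 ⇒ p_{RxPlus} = 226/3 + (1/3)p_{MedCo}.
Setting p_{RxPlus} = p_{MedCo} in the reaction function: p_{RxPlus} = 226/3 + (1/3)p_{RxPlus}, so p_{RxPlus} = (226/3) / (2/3) = 113.
q_{RxPlus} = 317 − 3·113 + 2·113 = 204.
Profit = (113 − 45)·204 = 13872.

13872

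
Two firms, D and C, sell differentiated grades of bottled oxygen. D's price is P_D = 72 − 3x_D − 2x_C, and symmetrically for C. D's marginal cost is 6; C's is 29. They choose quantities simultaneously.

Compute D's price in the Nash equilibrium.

Firm D's profit: π = x_D(72 − 3x_D − 2x_C) − 6x_D.
∂π/∂x_D = 66 − 6x_D − 2x_C = 0 ⇒ x_D = 11 − (1/3)x_C.
Similarly x_C = 43/6 − (1/3)x_D.
Solving the two reaction functions simultaneously: (1 − (−1/3)(−1/3))x_D = 11 − (1/3)·(43/6), so (8/9)x_D = 155/18 and x_D = 9.6875.
Then x_C = 43/6 − (1/3)·9.6875 = 3.9375.
P_D = 72 − 3·9.6875 − 2·3.9375 = 35.0625.

35.0625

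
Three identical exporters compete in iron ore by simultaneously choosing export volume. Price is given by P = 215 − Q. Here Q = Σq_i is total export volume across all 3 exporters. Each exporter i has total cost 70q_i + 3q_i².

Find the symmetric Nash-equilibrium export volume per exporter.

A representative exporter's profit is π_i = q_i(215 − Q) − 70q_i − 3q_i², with Q = q_i + Σ_{j≠i} q_j.
First-order condition: 145 − 8q_i − Σ_{j≠i} q_j = 0.
In a symmetric equilibrium every exporter chooses the same q, so Σ_{j≠i} q_j = 2q. The condition becomes 145 − 10q = 0, giving q = 145/10 = 14.5.

14.5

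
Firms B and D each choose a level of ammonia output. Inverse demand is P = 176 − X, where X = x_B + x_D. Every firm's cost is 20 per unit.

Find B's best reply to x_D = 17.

69.5

Firm B's profit: π = x_B(176 − (x_B + x_D)) − 20x_B.
∂π/∂x_B = 156 − 2x_B − x_D = 0, so x_B = 78 − 0.5x_D.
At x_D = 17: x_B = 78 − 0.5·17 = 69.5.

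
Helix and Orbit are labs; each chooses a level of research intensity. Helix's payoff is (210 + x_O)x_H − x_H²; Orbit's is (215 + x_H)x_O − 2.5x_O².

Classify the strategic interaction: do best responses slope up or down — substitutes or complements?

Expanding Helix's payoff: 210x_H + x_Ox_H − x_H².
∂π/∂x_H = 210 + x_O − 2x_H = 0, so x_H = 105 + 0.5x_O.
The best-response slope dx_H/dx_O = 0.5 > 0: the reaction function is upward-sloping, so the choices are strategic complements.

strategic complements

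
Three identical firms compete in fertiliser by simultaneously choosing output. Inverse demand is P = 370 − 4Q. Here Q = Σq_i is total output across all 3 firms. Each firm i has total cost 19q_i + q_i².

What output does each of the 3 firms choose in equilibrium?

19.5

A representative firm's profit is π_i = q_i(370 − 4Q) − 19q_i − q_i², with Q = q_i + Σ_{j≠i} q_j.
First-order condition: 351 − 10q_i − 4Σ_{j≠i} q_j = 0.
In a symmetric equilibrium every firm chooses the same q, so Σ_{j≠i} q_j = 2q. The condition becomes 351 − 18q = 0, giving q = 351/18 = 19.5.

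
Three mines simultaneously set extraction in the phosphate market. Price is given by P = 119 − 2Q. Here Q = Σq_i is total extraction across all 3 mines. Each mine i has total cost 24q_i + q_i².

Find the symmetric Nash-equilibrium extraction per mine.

A representative mine's profit is π_i = q_i(119 − 2Q) − 24q_i − q_i², with Q = q_i + Σ_{j≠i} q_j.
First-order condition: 95 − 6q_i − 2Σ_{j≠i} q_j = 0.
In a symmetric equilibrium every mine chooses the same q, so Σ_{j≠i} q_j = 2q. The condition becomes 95 − 10q = 0, giving q = 95/10 = 9.5.

9.5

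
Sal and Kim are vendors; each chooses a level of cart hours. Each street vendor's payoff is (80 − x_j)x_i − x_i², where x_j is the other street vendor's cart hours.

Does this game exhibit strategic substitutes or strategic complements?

Sal's payoff is (80 − x_K)x_S − x_S².
∂π/∂x_S = 80 − x_K − 2x_S = 0, so x_S = 40 − 0.5x_K.
The best-response slope dx_S/dx_K = −0.5 < 0: the reaction function is downward-sloping, so the choices are strategic substitutes.

strategic substitutes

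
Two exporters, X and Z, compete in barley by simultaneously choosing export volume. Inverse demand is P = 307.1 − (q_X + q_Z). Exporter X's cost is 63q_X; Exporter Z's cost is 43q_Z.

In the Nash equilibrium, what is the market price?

Exporter X's profit: π = q_X(307.1 − (q_X + q_Z)) − 63q_X.
∂π/∂q_X = 244.1 − 2q_X − q_Z = 0, so q_X = 122.05 − 0.5q_Z.
By the same steps for Z: q_Z = 132.05 − 0.5q_X.
Plugging q_Z into X's best response: q_X = 122.05 − 0.5(132.05 − 0.5q_X) ⇒ 0.75q_X = 56.025, so q_X = 74.7.
Then q_Z = 132.05 − 0.5·74.7 = 94.7.
Equilibrium price: P = 307.1 − 169.4 = 137.7.

137.7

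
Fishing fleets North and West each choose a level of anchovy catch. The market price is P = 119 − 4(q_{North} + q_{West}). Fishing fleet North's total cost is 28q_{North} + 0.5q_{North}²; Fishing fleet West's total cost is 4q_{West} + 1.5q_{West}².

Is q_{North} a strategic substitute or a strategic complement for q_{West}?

strategic substitutes

Fishing fleet North's profit: π = q_{North}(119 − 4(q_{North} + q_{West})) − 28q_{North} − 0.5q_{North}².
∂π/∂q_{North} = 91 − 9q_{North} − 4q_{West} = 0, so q_{North} = 91/9 − (4/9)q_{West}.
The best-response slope dq_{North}/dq_{West} = −4/9 < 0: the reaction function is downward-sloping, so the choices are strategic substitutes.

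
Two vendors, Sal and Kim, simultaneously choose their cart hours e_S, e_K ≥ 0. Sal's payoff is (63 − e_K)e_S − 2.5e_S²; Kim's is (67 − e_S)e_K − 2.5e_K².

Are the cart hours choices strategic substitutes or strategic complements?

strategic substitutes

Expanding Sal's payoff: 63e_S − e_Ke_S − 2.5e_S².
∂π/∂e_S = 63 − e_K − 5e_S = 0, so e_S = 12.6 − 0.2e_K.
The best-response slope de_S/de_K = −0.2 < 0: the reaction function is downward-sloping, so the choices are strategic substitutes.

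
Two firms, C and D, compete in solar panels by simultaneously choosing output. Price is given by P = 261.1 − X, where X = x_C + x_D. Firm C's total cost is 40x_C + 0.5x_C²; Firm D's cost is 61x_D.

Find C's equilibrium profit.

Firm C's profit: π = x_C(261.1 − (x_C + x_D)) − 40x_C − 0.5x_C².
∂π/∂x_C = 221.1 − 3x_C − x_D = 0, so x_C = 73.7 − (1/3)x_D.
For D: ∂π/∂x_D = 200.1 − 2x_D − x_C = 0 ⇒ x_D = 100.05 − 0.5x_C.
Solving the two reaction functions simultaneously: (1 − (−1/3)(−0.5))x_C = 73.7 − (1/3)·100.05, so (5/6)x_C = 40.35 and x_C = 48.42.
Then x_D = 100.05 − 0.5·48.42 = 75.84.
Price P = 261.1 − 124.26 = 136.84.
C's profit: (136.84 − 40)·48.42 − 0.5(48.42)² = 3516.7446.

3516.7446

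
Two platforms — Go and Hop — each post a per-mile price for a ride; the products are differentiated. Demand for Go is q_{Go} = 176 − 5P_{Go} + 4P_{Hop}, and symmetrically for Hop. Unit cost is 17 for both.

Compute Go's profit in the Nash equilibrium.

3511.25

Go's profit: π = (P_{Go} − 17)(176 − 5P_{Go} + 4P_{Hop}).
∂π/∂P_{Go} = 261 − 10P_{Go} + 4P_{Hop} = 0 ⇒ P_{Go} = 26.1 + 0.4P_{Hop}.
By symmetry P_{Hop} = P_{Go}; substituting into the reaction function, 0.6P_{Go} = 26.1 and P_{Go} = 43.5.
q_{Go} = 176 − 5·43.5 + 4·43.5 = 132.5.
Profit = (43.5 − 17)·132.5 = 3511.25.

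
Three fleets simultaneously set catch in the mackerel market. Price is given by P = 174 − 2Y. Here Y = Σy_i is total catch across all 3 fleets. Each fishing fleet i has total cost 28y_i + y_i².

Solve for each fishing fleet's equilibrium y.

A representative fishing fleet's profit is π_i = y_i(174 − 2Y) − 28y_i − y_i², with Y = y_i + Σ_{j≠i} y_j.
First-order condition: 146 − 6y_i − 2Σ_{j≠i} y_j = 0.
With identical fishing fleets, set every y_j = y: then 146 − 6y − 4y = 0, i.e. y = 146/10 = 14.6.

14.6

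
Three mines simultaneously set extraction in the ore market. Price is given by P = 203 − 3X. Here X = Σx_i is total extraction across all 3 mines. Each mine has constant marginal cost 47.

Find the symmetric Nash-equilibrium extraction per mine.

A representative mine's profit is π_i = x_i(203 − 3X) − 47x_i, with X = x_i + Σ_{j≠i} x_j.
First-order condition: 156 − 6x_i − 3Σ_{j≠i} x_j = 0.
In a symmetric equilibrium every mine chooses the same x, so Σ_{j≠i} x_j = 2x. The condition becomes 156 − 12x = 0, giving x = 156/12 = 13.

13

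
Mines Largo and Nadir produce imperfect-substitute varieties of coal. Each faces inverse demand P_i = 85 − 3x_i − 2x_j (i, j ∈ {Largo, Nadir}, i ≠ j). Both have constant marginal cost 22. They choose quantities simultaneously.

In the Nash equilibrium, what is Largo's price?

45.625

Mine Largo's profit: π = x_{Largo}(85 − 3x_{Largo} − 2x_{Nadir}) − 22x_{Largo}.
∂π/∂x_{Largo} = 63 − 6x_{Largo} − 2x_{Nadir} = 0 ⇒ x_{Largo} = 10.5 − (1/3)x_{Nadir}.
By symmetry x_{Nadir} = x_{Largo}; substituting into the reaction function, (4/3)x_{Largo} = 10.5 and x_{Largo} = 7.875.
P_{Largo} = 85 − 3·7.875 − 2·7.875 = 45.625.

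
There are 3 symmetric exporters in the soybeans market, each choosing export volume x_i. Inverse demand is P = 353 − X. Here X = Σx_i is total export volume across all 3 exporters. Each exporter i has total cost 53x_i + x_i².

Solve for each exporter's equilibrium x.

A representative exporter's profit is π_i = x_i(353 − X) − 53x_i − x_i², with X = x_i + Σ_{j≠i} x_j.
First-order condition: 300 − 4x_i − Σ_{j≠i} x_j = 0.
With identical exporters, set every x_j = x: then 300 − 4x − 2x = 0, i.e. x = 300/6 = 50.

50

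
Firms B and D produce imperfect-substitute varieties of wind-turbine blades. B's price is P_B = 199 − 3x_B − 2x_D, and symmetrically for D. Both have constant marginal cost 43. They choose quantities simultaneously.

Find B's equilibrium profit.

Firm B's profit: π = x_B(199 − 3x_B − 2x_D) − 43x_B.
∂π/∂x_B = 156 − 6x_B − 2x_D = 0 ⇒ x_B = 26 − (1/3)x_D.
By symmetry x_D = x_B; substituting into the reaction function, (4/3)x_B = 26 and x_B = 19.5.
P_B = 199 − 3·19.5 − 2·19.5 = 101.5.
Profit = (101.5 − 43)·19.5 = 1140.75.

1140.75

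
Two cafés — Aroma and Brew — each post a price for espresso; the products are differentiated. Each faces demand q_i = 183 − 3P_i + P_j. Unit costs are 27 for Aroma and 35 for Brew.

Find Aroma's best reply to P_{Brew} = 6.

45

Aroma's profit: π = (P_{Aroma} − 27)(183 − 3P_{Aroma} + P_{Brew}).
∂π/∂P_{Aroma} = 264 − 6P_{Aroma} + P_{Brew} = 0 ⇒ P_{Aroma} = 44 + (1/6)P_{Brew}.
At P_{Brew} = 6: P_{Aroma} = 44 + (1/6)·6 = 45.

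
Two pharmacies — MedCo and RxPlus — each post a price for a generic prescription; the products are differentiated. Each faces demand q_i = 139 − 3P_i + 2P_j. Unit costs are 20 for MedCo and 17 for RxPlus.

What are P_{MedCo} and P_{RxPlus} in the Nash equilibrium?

MedCo's profit: π = (P_{MedCo} − 20)(139 − 3P_{MedCo} + 2P_{RxPlus}).
∂π/∂P_{MedCo} = 199 − 6P_{MedCo} + 2P_{RxPlus} = 0 ⇒ P_{MedCo} = 199/6 + (1/3)P_{RxPlus}.
Similarly P_{RxPlus} = 95/3 + (1/3)P_{MedCo}.
Substituting the second reaction function into the first: P_{MedCo} = 199/6 + (1/3)(95/3 + (1/3)P_{MedCo}), which gives (8/9)P_{MedCo} = 787/18 ⇒ P_{MedCo} = 49.1875.
Then P_{RxPlus} = 95/3 + (1/3)·49.1875 = 48.0625.

49.1875, 48.0625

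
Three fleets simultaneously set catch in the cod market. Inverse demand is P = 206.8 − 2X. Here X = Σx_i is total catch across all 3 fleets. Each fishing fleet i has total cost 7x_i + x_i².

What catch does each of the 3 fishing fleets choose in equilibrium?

19.98

A representative fishing fleet's profit is π_i = x_i(206.8 − 2X) − 7x_i − x_i², with X = x_i + Σ_{j≠i} x_j.
First-order condition: 199.8 − 6x_i − 2Σ_{j≠i} x_j = 0.
With identical fishing fleets, set every x_j = x: then 199.8 − 6x − 4x = 0, i.e. x = 199.8/10 = 19.98.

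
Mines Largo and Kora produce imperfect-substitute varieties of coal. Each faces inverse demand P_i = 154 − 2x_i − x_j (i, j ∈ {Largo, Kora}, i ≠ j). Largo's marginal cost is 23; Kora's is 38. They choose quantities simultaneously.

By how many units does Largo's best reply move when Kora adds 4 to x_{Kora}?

Mine Largo's profit: π = x_{Largo}(154 − 2x_{Largo} − x_{Kora}) − 23x_{Largo}.
∂π/∂x_{Largo} = 131 − 4x_{Largo} − x_{Kora} = 0 ⇒ x_{Largo} = 32.75 − 0.25x_{Kora}.
The reaction-function slope is −0.25, so a 4-unit rise in x_{Kora} moves x_{Largo} by −0.25 × 4 = −1. Largo's best response falls — the actions are strategic substitutes.

-1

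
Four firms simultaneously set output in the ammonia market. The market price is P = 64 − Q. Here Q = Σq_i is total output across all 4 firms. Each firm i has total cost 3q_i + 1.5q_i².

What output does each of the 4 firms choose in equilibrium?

7.625

A representative firm's profit is π_i = q_i(64 − Q) − 3q_i − 1.5q_i², with Q = q_i + Σ_{j≠i} q_j.
First-order condition: 61 − 5q_i − Σ_{j≠i} q_j = 0.
Imposing symmetry (q_j = q for all j) turns Σ_{j≠i} q_j into 3q, so 61 = 8q and q = 7.625.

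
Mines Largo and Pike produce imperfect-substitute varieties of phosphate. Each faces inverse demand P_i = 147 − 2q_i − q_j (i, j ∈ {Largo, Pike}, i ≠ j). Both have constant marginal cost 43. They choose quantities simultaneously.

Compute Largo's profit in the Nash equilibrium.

Mine Largo's profit: π = q_{Largo}(147 − 2q_{Largo} − q_{Pike}) − 43q_{Largo}.
∂π/∂q_{Largo} = 104 − 4q_{Largo} − q_{Pike} = 0 ⇒ q_{Largo} = 26 − 0.25q_{Pike}.
By symmetry q_{Pike} = q_{Largo}; substituting into the reaction function, 1.25q_{Largo} = 26 and q_{Largo} = 20.8.
P_{Largo} = 147 − 2·20.8 − 20.8 = 84.6.
Profit = (84.6 − 43)·20.8 = 865.28.

865.28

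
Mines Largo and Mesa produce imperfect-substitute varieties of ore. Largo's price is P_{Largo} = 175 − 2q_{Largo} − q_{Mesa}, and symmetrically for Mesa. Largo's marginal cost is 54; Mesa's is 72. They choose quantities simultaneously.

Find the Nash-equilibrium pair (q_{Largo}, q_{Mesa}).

Mine Largo's profit: π = q_{Largo}(175 − 2q_{Largo} − q_{Mesa}) − 54q_{Largo}.
∂π/∂q_{Largo} = 121 − 4q_{Largo} − q_{Mesa} = 0 ⇒ q_{Largo} = 30.25 − 0.25q_{Mesa}.
Similarly q_{Mesa} = 25.75 − 0.25q_{Largo}.
Solving the two reaction functions simultaneously: (1 − (−0.25)(−0.25))q_{Largo} = 30.25 − 0.25·25.75, so 0.9375q_{Largo} = 23.8125 and q_{Largo} = 25.4.
Then q_{Mesa} = 25.75 − 0.25·25.4 = 19.4.

25.4, 19.4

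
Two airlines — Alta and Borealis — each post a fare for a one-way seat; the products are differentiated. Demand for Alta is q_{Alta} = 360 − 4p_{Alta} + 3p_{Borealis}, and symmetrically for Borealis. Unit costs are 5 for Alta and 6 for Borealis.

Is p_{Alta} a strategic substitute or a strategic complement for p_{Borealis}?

strategic complements

Alta's profit: π = (p_{Alta} − 5)(360 − 4p_{Alta} + 3p_{Borealis}).
∂π/∂p_{Alta} = 380 − 8p_{Alta} + 3p_{Borealis} = 0 ⇒ p_{Alta} = 47.5 + 0.375p_{Borealis}.
The best-response slope dp_{Alta}/dp_{Borealis} = 0.375 > 0: the reaction function is upward-sloping, so the choices are strategic complements.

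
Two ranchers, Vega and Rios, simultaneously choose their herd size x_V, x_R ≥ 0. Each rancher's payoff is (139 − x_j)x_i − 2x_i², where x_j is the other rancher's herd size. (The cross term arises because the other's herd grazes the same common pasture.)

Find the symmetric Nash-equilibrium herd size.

Vega's payoff is (139 − x_R)x_V − 2x_V².
∂π/∂x_V = 139 − x_R − 4x_V = 0, so x_V = 34.75 − 0.25x_R.
Setting x_V = x_R in the reaction function: x_V = 34.75 − 0.25x_V, so x_V = 34.75 / 1.25 = 27.8.

27.8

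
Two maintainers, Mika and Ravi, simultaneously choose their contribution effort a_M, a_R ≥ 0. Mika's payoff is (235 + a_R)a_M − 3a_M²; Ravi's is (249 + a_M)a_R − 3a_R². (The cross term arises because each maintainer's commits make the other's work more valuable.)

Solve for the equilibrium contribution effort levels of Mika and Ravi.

47.4, 49.4

Expanding Mika's payoff: 235a_M + a_Ra_M − 3a_M².
∂π/∂a_M = 235 + a_R − 6a_M = 0, so a_M = 235/6 + (1/6)a_R.
Likewise for Ravi: a_R = 41.5 + (1/6)a_M.
Plugging a_R into Mika's best response: a_M = 235/6 + (1/6)(41.5 + (1/6)a_M) ⇒ (35/36)a_M = 553/12, so a_M = 47.4.
Then a_R = 41.5 + (1/6)·47.4 = 49.4.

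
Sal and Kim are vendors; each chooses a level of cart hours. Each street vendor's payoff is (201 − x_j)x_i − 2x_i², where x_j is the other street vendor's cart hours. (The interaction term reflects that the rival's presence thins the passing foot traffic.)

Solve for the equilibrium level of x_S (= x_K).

40.2

Sal's payoff is (201 − x_K)x_S − 2x_S².
∂π/∂x_S = 201 − x_K − 4x_S = 0, so x_S = 50.25 − 0.25x_K.
Setting x_S = x_K in the reaction function: x_S = 50.25 − 0.25x_S, so x_S = 50.25 / 1.25 = 40.2.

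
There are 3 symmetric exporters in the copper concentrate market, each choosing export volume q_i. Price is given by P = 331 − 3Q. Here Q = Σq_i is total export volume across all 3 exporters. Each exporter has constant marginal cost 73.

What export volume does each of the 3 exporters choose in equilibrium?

A representative exporter's profit is π_i = q_i(331 − 3Q) − 73q_i, with Q = q_i + Σ_{j≠i} q_j.
First-order condition: 258 − 6q_i − 3Σ_{j≠i} q_j = 0.
Imposing symmetry (q_j = q for all j) turns Σ_{j≠i} q_j into 2q, so 258 = 12q and q = 21.5.

21.5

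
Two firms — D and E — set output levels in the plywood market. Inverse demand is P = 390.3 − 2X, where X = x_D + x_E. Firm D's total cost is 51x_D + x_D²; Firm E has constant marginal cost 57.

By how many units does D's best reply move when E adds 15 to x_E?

Firm D's profit: π = x_D(390.3 − 2(x_D + x_E)) − 51x_D − x_D².
∂π/∂x_D = 339.3 − 6x_D − 2x_E = 0, so x_D = 56.55 − (1/3)x_E.
The reaction-function slope is −1/3, so a 15-unit rise in x_E moves x_D by −1/3 × 15 = −5. D's best response falls — the actions are strategic substitutes.

-5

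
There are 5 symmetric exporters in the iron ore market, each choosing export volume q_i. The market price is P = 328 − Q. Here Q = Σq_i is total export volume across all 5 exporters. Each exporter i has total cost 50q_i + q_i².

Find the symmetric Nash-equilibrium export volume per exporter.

A representative exporter's profit is π_i = q_i(328 − Q) − 50q_i − q_i², with Q = q_i + Σ_{j≠i} q_j.
First-order condition: 278 − 4q_i − Σ_{j≠i} q_j = 0.
With identical exporters, set every q_j = q: then 278 − 4q − 4q = 0, i.e. q = 278/8 = 34.75.

34.75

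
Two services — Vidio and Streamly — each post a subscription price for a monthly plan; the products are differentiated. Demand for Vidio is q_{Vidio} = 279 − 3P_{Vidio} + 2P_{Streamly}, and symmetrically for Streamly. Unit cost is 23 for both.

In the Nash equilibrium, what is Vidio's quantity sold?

192

Vidio's profit: π = (P_{Vidio} − 23)(279 − 3P_{Vidio} + 2P_{Streamly}).
∂π/∂P_{Vidio} = 348 − 6P_{Vidio} + 2P_{Streamly} = 0 ⇒ P_{Vidio} = 58 + (1/3)P_{Streamly}.
By symmetry P_{Streamly} = P_{Vidio}; substituting into the reaction function, (2/3)P_{Vidio} = 58 and P_{Vidio} = 87.
q_{Vidio} = 279 − 3·87 + 2·87 = 192.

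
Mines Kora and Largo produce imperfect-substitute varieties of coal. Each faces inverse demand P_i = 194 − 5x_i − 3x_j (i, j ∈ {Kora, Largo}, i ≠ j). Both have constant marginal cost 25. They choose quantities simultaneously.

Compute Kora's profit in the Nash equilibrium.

Mine Kora's profit: π = x_{Kora}(194 − 5x_{Kora} − 3x_{Largo}) − 25x_{Kora}.
∂π/∂x_{Kora} = 169 − 10x_{Kora} − 3x_{Largo} = 0 ⇒ x_{Kora} = 16.9 − 0.3x_{Largo}.
The game is symmetric, so in equilibrium x_{Largo} = x_{Kora}: the reaction function gives 1.3x_{Kora} = 16.9, hence x_{Kora} = 13.
P_{Kora} = 194 − 5·13 − 3·13 = 90.
Profit = (90 − 25)·13 = 845.

845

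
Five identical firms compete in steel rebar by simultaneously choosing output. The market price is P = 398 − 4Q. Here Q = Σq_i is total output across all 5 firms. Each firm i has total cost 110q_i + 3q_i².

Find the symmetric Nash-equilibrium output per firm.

A representative firm's profit is π_i = q_i(398 − 4Q) − 110q_i − 3q_i², with Q = q_i + Σ_{j≠i} q_j.
First-order condition: 288 − 14q_i − 4Σ_{j≠i} q_j = 0.
Imposing symmetry (q_j = q for all j) turns Σ_{j≠i} q_j into 4q, so 288 = 30q and q = 9.6.

9.6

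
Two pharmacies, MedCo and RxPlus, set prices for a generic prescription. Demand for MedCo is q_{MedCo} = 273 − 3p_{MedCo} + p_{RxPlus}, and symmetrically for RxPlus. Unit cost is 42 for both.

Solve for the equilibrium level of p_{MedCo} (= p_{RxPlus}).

MedCo's profit: π = (p_{MedCo} − 42)(273 − 3p_{MedCo} + p_{RxPlus}).
∂π/∂p_{MedCo} = 399 − 6p_{MedCo} + p_{RxPlus} = 0 ⇒ p_{MedCo} = 66.5 + (1/6)p_{RxPlus}.
The game is symmetric, so in equilibrium p_{RxPlus} = p_{MedCo}: the reaction function gives (5/6)p_{MedCo} = 66.5, hence p_{MedCo} = 79.8.

79.8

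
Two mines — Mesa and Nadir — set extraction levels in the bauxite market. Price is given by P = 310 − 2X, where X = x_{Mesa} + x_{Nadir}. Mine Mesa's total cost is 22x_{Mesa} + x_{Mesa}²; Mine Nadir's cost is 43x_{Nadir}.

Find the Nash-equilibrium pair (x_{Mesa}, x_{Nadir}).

Mine Mesa's profit: π = x_{Mesa}(310 − 2(x_{Mesa} + x_{Nadir})) − 22x_{Mesa} − x_{Mesa}².
∂π/∂x_{Mesa} = 288 − 6x_{Mesa} − 2x_{Nadir} = 0, so x_{Mesa} = 48 − (1/3)x_{Nadir}.
For Nadir: ∂π/∂x_{Nadir} = 267 − 4x_{Nadir} − 2x_{Mesa} = 0 ⇒ x_{Nadir} = 66.75 − 0.5x_{Mesa}.
Substituting the second reaction function into the first: x_{Mesa} = 48 − (1/3)(66.75 − 0.5x_{Mesa}), which gives (5/6)x_{Mesa} = 25.75 ⇒ x_{Mesa} = 30.9.
Then x_{Nadir} = 66.75 − 0.5·30.9 = 51.3.

30.9, 51.3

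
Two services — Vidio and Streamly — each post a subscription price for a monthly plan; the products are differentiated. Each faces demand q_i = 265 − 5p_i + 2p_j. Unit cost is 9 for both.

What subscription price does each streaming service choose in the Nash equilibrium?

38.75

Vidio's profit: π = (p_{Vidio} − 9)(265 − 5p_{Vidio} + 2p_{Streamly}).
∂π/∂p_{Vidio} = 310 − 10p_{Vidio} + 2p_{Streamly} = 0 ⇒ p_{Vidio} = 31 + 0.2p_{Streamly}.
Setting p_{Vidio} = p_{Streamly} in the reaction function: p_{Vidio} = 31 + 0.2p_{Vidio}, so p_{Vidio} = 31 / 0.8 = 38.75.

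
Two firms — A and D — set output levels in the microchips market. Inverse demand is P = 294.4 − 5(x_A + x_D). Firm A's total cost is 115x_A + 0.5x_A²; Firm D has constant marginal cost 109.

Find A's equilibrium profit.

Firm A's profit: π = x_A(294.4 − 5(x_A + x_D)) − 115x_A − 0.5x_A².
∂π/∂x_A = 179.4 − 11x_A − 5x_D = 0, so x_A = 897/55 − (5/11)x_D.
For D: ∂π/∂x_D = 185.4 − 10x_D − 5x_A = 0 ⇒ x_D = 18.54 − 0.5x_A.
Solving the two reaction functions simultaneously: (1 − (−5/11)(−0.5))x_A = 897/55 − (5/11)·18.54, so (17/22)x_A = 867/110 and x_A = 10.2.
Then x_D = 18.54 − 0.5·10.2 = 13.44.
Price P = 294.4 − 5·23.64 = 176.2.
A's profit: (176.2 − 115)·10.2 − 0.5(10.2)² = 572.22.

572.22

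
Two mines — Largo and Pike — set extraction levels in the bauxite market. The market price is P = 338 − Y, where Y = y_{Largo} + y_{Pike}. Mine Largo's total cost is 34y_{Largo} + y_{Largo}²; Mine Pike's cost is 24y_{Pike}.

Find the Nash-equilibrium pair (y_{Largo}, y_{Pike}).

42, 136

Mine Largo's profit: π = y_{Largo}(338 − (y_{Largo} + y_{Pike})) − 34y_{Largo} − y_{Largo}².
∂π/∂y_{Largo} = 304 − 4y_{Largo} − y_{Pike} = 0, so y_{Largo} = 76 − 0.25y_{Pike}.
For Pike: ∂π/∂y_{Pike} = 314 − 2y_{Pike} − y_{Largo} = 0 ⇒ y_{Pike} = 157 − 0.5y_{Largo}.
Substituting the second reaction function into the first: y_{Largo} = 76 − 0.25(157 − 0.5y_{Largo}), which gives 0.875y_{Largo} = 36.75 ⇒ y_{Largo} = 42.
Then y_{Pike} = 157 − 0.5·42 = 136.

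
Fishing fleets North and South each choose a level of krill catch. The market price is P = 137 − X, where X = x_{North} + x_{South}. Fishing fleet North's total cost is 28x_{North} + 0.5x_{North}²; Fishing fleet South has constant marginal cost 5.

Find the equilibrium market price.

62.4

Fishing fleet North's profit: π = x_{North}(137 − (x_{North} + x_{South})) − 28x_{North} − 0.5x_{North}².
∂π/∂x_{North} = 109 − 3x_{North} − x_{South} = 0, so x_{North} = 109/3 − (1/3)x_{South}.
For South: ∂π/∂x_{South} = 132 − 2x_{South} − x_{North} = 0 ⇒ x_{South} = 66 − 0.5x_{North}.
Plugging x_{South} into North's best response: x_{North} = 109/3 − (1/3)(66 − 0.5x_{North}) ⇒ (5/6)x_{North} = 43/3, so x_{North} = 17.2.
Then x_{South} = 66 − 0.5·17.2 = 57.4.
Equilibrium price: P = 137 − 74.6 = 62.4.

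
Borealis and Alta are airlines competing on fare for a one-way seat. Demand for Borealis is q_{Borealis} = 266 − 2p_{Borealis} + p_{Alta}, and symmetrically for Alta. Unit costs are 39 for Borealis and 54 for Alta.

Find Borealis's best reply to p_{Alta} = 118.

115.5

Borealis's profit: π = (p_{Borealis} − 39)(266 − 2p_{Borealis} + p_{Alta}).
∂π/∂p_{Borealis} = 344 − 4p_{Borealis} + p_{Alta} = 0 ⇒ p_{Borealis} = 86 + 0.25p_{Alta}.
At p_{Alta} = 118: p_{Borealis} = 86 + 0.25·118 = 115.5.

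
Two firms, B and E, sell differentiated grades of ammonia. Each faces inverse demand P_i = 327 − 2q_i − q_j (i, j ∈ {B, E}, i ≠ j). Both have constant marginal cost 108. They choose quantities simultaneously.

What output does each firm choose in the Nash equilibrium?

Firm B's profit: π = q_B(327 − 2q_B − q_E) − 108q_B.
∂π/∂q_B = 219 − 4q_B − q_E = 0 ⇒ q_B = 54.75 − 0.25q_E.
By symmetry q_E = q_B; substituting into the reaction function, 1.25q_B = 54.75 and q_B = 43.8.

43.8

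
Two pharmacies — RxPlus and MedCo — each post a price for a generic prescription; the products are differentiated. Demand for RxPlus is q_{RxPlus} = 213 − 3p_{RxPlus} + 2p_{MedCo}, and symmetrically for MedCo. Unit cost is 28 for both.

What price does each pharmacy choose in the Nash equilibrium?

RxPlus's profit: π = (p_{RxPlus} − 28)(213 − 3p_{RxPlus} + 2p_{MedCo}).
∂π/∂p_{RxPlus} = 297 − 6p_{RxPlus} + 2p_{MedCo} = 0 ⇒ p_{RxPlus} = 49.5 + (1/3)p_{MedCo}.
Setting p_{RxPlus} = p_{MedCo} in the reaction function: p_{RxPlus} = 49.5 + (1/3)p_{RxPlus}, so p_{RxPlus} = 49.5 / (2/3) = 74.25.

74.25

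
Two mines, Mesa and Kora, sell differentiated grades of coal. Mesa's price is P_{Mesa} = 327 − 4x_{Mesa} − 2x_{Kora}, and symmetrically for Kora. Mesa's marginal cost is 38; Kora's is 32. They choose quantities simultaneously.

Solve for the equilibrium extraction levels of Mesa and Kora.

28.7, 29.7

Mine Mesa's profit: π = x_{Mesa}(327 − 4x_{Mesa} − 2x_{Kora}) − 38x_{Mesa}.
∂π/∂x_{Mesa} = 289 − 8x_{Mesa} − 2x_{Kora} = 0 ⇒ x_{Mesa} = 36.125 − 0.25x_{Kora}.
Similarly x_{Kora} = 36.875 − 0.25x_{Mesa}.
Plugging x_{Kora} into Mesa's best response: x_{Mesa} = 36.125 − 0.25(36.875 − 0.25x_{Mesa}) ⇒ 0.9375x_{Mesa} = 861/32, so x_{Mesa} = 28.7.
Then x_{Kora} = 36.875 − 0.25·28.7 = 29.7.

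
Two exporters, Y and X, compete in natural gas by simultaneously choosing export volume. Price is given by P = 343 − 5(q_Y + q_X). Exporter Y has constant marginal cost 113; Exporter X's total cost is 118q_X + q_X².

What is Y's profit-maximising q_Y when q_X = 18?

14

Exporter Y's profit: π = q_Y(343 − 5(q_Y + q_X)) − 113q_Y.
∂π/∂q_Y = 230 − 10q_Y − 5q_X = 0, so q_Y = 23 − 0.5q_X.
At q_X = 18: q_Y = 23 − 0.5·18 = 14.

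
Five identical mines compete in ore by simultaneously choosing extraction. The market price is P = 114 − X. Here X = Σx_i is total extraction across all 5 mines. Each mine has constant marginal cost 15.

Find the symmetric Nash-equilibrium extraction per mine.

16.5

A representative mine's profit is π_i = x_i(114 − X) − 15x_i, with X = x_i + Σ_{j≠i} x_j.
First-order condition: 99 − 2x_i − Σ_{j≠i} x_j = 0.
With identical mines, set every x_j = x: then 99 − 2x − 4x = 0, i.e. x = 99/6 = 16.5.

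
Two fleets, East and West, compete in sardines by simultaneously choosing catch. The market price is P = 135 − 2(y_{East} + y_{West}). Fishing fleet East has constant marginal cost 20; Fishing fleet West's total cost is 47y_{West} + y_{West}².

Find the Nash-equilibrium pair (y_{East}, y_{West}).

Fishing fleet East's profit: π = y_{East}(135 − 2(y_{East} + y_{West})) − 20y_{East}.
∂π/∂y_{East} = 115 − 4y_{East} − 2y_{West} = 0, so y_{East} = 28.75 − 0.5y_{West}.
For West: ∂π/∂y_{West} = 88 − 6y_{West} − 2y_{East} = 0 ⇒ y_{West} = 44/3 − (1/3)y_{East}.
Solving the two reaction functions simultaneously: (1 − (−0.5)(−1/3))y_{East} = 28.75 − 0.5·(44/3), so (5/6)y_{East} = 257/12 and y_{East} = 25.7.
Then y_{West} = 44/3 − (1/3)·25.7 = 6.1.

25.7, 6.1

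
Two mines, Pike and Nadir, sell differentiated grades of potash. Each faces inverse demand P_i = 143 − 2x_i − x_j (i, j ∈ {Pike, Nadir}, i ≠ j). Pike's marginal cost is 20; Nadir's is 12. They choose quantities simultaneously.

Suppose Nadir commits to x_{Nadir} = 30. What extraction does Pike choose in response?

Mine Pike's profit: π = x_{Pike}(143 − 2x_{Pike} − x_{Nadir}) − 20x_{Pike}.
∂π/∂x_{Pike} = 123 − 4x_{Pike} − x_{Nadir} = 0 ⇒ x_{Pike} = 30.75 − 0.25x_{Nadir}.
At x_{Nadir} = 30: x_{Pike} = 30.75 − 0.25·30 = 23.25.

23.25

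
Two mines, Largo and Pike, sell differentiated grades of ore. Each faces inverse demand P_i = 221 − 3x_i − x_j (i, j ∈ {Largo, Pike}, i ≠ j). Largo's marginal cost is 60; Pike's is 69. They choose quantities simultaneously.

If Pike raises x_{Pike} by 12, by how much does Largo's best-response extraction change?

-2

Mine Largo's profit: π = x_{Largo}(221 − 3x_{Largo} − x_{Pike}) − 60x_{Largo}.
∂π/∂x_{Largo} = 161 − 6x_{Largo} − x_{Pike} = 0 ⇒ x_{Largo} = 161/6 − (1/6)x_{Pike}.
The reaction-function slope is −1/6, so a 12-unit rise in x_{Pike} moves x_{Largo} by −1/6 × 12 = −2. Largo's best response falls — the actions are strategic substitutes.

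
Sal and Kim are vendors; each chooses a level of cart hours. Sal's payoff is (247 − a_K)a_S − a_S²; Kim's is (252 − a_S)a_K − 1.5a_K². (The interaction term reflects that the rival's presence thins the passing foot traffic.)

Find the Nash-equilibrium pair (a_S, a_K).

97.8, 51.4

Expanding Sal's payoff: 247a_S − a_Ka_S − a_S².
∂π/∂a_S = 247 − a_K − 2a_S = 0, so a_S = 123.5 − 0.5a_K.
Likewise for Kim: a_K = 84 − (1/3)a_S.
Solving the two reaction functions simultaneously: (1 − (−0.5)(−1/3))a_S = 123.5 − 0.5·84, so (5/6)a_S = 81.5 and a_S = 97.8.
Then a_K = 84 − (1/3)·97.8 = 51.4.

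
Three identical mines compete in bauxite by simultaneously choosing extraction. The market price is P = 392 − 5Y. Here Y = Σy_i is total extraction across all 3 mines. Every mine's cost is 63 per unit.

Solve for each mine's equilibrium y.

16.45

A representative mine's profit is π_i = y_i(392 − 5Y) − 63y_i, with Y = y_i + Σ_{j≠i} y_j.
First-order condition: 329 − 10y_i − 5Σ_{j≠i} y_j = 0.
With identical mines, set every y_j = y: then 329 − 10y − 10y = 0, i.e. y = 329/20 = 16.45.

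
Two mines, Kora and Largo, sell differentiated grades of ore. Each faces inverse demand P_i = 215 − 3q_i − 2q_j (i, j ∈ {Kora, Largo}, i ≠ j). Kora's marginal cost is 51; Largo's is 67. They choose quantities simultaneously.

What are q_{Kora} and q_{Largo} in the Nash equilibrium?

21.5, 17.5

Mine Kora's profit: π = q_{Kora}(215 − 3q_{Kora} − 2q_{Largo}) − 51q_{Kora}.
∂π/∂q_{Kora} = 164 − 6q_{Kora} − 2q_{Largo} = 0 ⇒ q_{Kora} = 82/3 − (1/3)q_{Largo}.
Similarly q_{Largo} = 74/3 − (1/3)q_{Kora}.
Substituting the second reaction function into the first: q_{Kora} = 82/3 − (1/3)(74/3 − (1/3)q_{Kora}), which gives (8/9)q_{Kora} = 172/9 ⇒ q_{Kora} = 21.5.
Then q_{Largo} = 74/3 − (1/3)·21.5 = 17.5.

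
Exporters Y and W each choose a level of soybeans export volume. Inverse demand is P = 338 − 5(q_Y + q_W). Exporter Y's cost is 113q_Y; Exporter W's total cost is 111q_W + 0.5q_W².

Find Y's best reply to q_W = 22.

11.5

Exporter Y's profit: π = q_Y(338 − 5(q_Y + q_W)) − 113q_Y.
∂π/∂q_Y = 225 − 10q_Y − 5q_W = 0, so q_Y = 22.5 − 0.5q_W.
At q_W = 22: q_Y = 22.5 − 0.5·22 = 11.5.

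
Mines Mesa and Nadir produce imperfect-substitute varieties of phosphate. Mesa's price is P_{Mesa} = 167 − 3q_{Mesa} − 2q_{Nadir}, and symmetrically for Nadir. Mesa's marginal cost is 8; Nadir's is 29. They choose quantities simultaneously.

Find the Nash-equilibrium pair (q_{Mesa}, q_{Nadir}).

Mine Mesa's profit: π = q_{Mesa}(167 − 3q_{Mesa} − 2q_{Nadir}) − 8q_{Mesa}.
∂π/∂q_{Mesa} = 159 − 6q_{Mesa} − 2q_{Nadir} = 0 ⇒ q_{Mesa} = 26.5 − (1/3)q_{Nadir}.
Similarly q_{Nadir} = 23 − (1/3)q_{Mesa}.
Plugging q_{Nadir} into Mesa's best response: q_{Mesa} = 26.5 − (1/3)(23 − (1/3)q_{Mesa}) ⇒ (8/9)q_{Mesa} = 113/6, so q_{Mesa} = 21.1875.
Then q_{Nadir} = 23 − (1/3)·21.1875 = 15.9375.

21.1875, 15.9375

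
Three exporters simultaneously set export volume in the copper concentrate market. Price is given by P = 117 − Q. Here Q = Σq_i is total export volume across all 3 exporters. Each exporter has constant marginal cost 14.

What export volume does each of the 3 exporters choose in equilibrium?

25.75

A representative exporter's profit is π_i = q_i(117 − Q) − 14q_i, with Q = q_i + Σ_{j≠i} q_j.
First-order condition: 103 − 2q_i − Σ_{j≠i} q_j = 0.
With identical exporters, set every q_j = q: then 103 − 2q − 2q = 0, i.e. q = 103/4 = 25.75.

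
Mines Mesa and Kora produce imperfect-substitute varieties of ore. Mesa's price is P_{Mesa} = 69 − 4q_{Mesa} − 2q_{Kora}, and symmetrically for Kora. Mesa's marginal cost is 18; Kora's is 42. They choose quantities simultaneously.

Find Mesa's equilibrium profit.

Mine Mesa's profit: π = q_{Mesa}(69 − 4q_{Mesa} − 2q_{Kora}) − 18q_{Mesa}.
∂π/∂q_{Mesa} = 51 − 8q_{Mesa} − 2q_{Kora} = 0 ⇒ q_{Mesa} = 6.375 − 0.25q_{Kora}.
Similarly q_{Kora} = 3.375 − 0.25q_{Mesa}.
Plugging q_{Kora} into Mesa's best response: q_{Mesa} = 6.375 − 0.25(3.375 − 0.25q_{Mesa}) ⇒ 0.9375q_{Mesa} = 177/32, so q_{Mesa} = 5.9.
Then q_{Kora} = 3.375 − 0.25·5.9 = 1.9.
P_{Mesa} = 69 − 4·5.9 − 2·1.9 = 41.6.
Profit = (41.6 − 18)·5.9 = 139.24.

139.24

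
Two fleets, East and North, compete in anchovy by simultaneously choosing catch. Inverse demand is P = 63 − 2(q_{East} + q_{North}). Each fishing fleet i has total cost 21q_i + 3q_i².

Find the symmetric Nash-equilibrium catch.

Fishing fleet East's profit: π = q_{East}(63 − 2(q_{East} + q_{North})) − 21q_{East} − 3q_{East}².
∂π/∂q_{East} = 42 − 10q_{East} − 2q_{North} = 0, so q_{East} = 4.2 − 0.2q_{North}.
By symmetry q_{North} = q_{East}; substituting into the reaction function, 1.2q_{East} = 4.2 and q_{East} = 3.5.

3.5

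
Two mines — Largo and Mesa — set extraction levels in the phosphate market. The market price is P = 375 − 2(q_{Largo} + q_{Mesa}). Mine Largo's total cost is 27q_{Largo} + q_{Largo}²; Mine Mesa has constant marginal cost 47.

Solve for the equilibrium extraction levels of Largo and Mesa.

36.8, 63.6

Mine Largo's profit: π = q_{Largo}(375 − 2(q_{Largo} + q_{Mesa})) − 27q_{Largo} − q_{Largo}².
∂π/∂q_{Largo} = 348 − 6q_{Largo} − 2q_{Mesa} = 0, so q_{Largo} = 58 − (1/3)q_{Mesa}.
For Mesa: ∂π/∂q_{Mesa} = 328 − 4q_{Mesa} − 2q_{Largo} = 0 ⇒ q_{Mesa} = 82 − 0.5q_{Largo}.
Plugging q_{Mesa} into Largo's best response: q_{Largo} = 58 − (1/3)(82 − 0.5q_{Largo}) ⇒ (5/6)q_{Largo} = 92/3, so q_{Largo} = 36.8.
Then q_{Mesa} = 82 − 0.5·36.8 = 63.6.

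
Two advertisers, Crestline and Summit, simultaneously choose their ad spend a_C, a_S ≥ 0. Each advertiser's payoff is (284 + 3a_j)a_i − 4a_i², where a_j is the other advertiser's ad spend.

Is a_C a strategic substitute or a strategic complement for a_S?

strategic complements

Crestline's payoff is (284 + 3a_S)a_C − 4a_C².
∂π/∂a_C = 284 + 3a_S − 8a_C = 0, so a_C = 35.5 + 0.375a_S.
The best-response slope da_C/da_S = 0.375 > 0: the reaction function is upward-sloping, so the choices are strategic complements.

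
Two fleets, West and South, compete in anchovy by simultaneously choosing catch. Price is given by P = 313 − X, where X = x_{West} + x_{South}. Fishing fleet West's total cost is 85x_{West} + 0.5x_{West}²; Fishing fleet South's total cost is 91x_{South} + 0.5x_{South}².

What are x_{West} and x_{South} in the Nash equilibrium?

Fishing fleet West's profit: π = x_{West}(313 − (x_{West} + x_{South})) − 85x_{West} − 0.5x_{West}².
∂π/∂x_{West} = 228 − 3x_{West} − x_{South} = 0, so x_{West} = 76 − (1/3)x_{South}.
By the same steps for South: x_{South} = 74 − (1/3)x_{West}.
Plugging x_{South} into West's best response: x_{West} = 76 − (1/3)(74 − (1/3)x_{West}) ⇒ (8/9)x_{West} = 154/3, so x_{West} = 57.75.
Then x_{South} = 74 − (1/3)·57.75 = 54.75.

57.75, 54.75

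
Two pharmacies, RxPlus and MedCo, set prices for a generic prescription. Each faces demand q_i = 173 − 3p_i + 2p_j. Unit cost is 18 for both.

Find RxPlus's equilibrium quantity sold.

116.25

RxPlus's profit: π = (p_{RxPlus} − 18)(173 − 3p_{RxPlus} + 2p_{MedCo}).
∂π/∂p_{RxPlus} = 227 − 6p_{RxPlus} + 2p_{MedCo} = 0 ⇒ p_{RxPlus} = 227/6 + (1/3)p_{MedCo}.
By symmetry p_{MedCo} = p_{RxPlus}; substituting into the reaction function, (2/3)p_{RxPlus} = 227/6 and p_{RxPlus} = 56.75.
q_{RxPlus} = 173 − 3·56.75 + 2·56.75 = 116.25.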